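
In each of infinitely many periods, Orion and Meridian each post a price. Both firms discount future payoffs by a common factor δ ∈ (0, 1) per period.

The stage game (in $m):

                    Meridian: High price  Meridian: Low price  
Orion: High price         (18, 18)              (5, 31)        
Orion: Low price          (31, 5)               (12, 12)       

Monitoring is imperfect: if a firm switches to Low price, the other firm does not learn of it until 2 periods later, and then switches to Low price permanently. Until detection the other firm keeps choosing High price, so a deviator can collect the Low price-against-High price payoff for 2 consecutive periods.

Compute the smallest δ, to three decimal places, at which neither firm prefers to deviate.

Deviating for the 2 undetected periods gains 31−18 = 13 per period over cooperation, then loses 18−12 = 6 per period forever once punishment starts.
Gain: 13(1 + δ + … + δ^1); loss: 6·δ^2/(1−δ).
No profitable deviation ⇔ 13(1−δ^2) ≤ 6·δ^2, i.e. δ^2 ≥ 13/(13+6) = 13/19.
Hence δ ≥ (13/19)^(1/2) ≈ 0.827.

0.827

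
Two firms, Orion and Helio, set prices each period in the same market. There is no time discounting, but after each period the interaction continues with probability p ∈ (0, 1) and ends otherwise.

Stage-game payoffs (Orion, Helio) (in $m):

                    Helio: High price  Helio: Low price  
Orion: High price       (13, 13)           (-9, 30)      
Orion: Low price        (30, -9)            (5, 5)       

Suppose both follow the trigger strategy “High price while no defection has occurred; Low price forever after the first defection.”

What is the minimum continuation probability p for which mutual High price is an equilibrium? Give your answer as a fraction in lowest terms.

17/25

With no time discounting, the continuation probability p plays the role of the discount factor.
Grim-trigger IC: 13/(1−p) ≥ 30 + 5p/(1−p) ⇒ p ≥ (30−13)/(30−5) = 17/25.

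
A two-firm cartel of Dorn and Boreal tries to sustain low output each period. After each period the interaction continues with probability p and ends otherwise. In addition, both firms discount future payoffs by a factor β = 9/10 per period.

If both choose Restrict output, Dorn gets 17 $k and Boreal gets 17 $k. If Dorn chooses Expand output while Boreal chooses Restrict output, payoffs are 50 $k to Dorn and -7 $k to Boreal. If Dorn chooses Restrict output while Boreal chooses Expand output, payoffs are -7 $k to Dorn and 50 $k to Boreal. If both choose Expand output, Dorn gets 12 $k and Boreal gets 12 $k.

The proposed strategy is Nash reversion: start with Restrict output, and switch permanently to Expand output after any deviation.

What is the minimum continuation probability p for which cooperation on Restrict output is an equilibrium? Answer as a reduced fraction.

Expected continuation weight on next period's payoff is β·p = 9/10·p, which plays the role of the discount factor.
Cooperation requires 9/10·p ≥ (50−17)/(50−12) = 33/38, hence p ≥ 55/57.

55/57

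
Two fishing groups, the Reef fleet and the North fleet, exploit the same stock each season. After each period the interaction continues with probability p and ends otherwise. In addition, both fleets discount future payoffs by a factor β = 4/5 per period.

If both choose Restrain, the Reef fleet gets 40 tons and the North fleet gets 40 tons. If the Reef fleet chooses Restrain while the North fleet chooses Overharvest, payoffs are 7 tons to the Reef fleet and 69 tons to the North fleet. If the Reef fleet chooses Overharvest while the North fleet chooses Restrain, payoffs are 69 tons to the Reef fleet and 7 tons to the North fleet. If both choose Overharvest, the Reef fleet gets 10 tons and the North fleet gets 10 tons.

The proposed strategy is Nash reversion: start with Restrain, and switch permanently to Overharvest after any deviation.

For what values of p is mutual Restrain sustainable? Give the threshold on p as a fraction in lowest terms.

145/236

Expected continuation weight on next period's payoff is β·p = 4/5·p, which plays the role of the discount factor.
Cooperation requires 4/5·p ≥ (69−40)/(69−10) = 29/59, hence p ≥ 145/236.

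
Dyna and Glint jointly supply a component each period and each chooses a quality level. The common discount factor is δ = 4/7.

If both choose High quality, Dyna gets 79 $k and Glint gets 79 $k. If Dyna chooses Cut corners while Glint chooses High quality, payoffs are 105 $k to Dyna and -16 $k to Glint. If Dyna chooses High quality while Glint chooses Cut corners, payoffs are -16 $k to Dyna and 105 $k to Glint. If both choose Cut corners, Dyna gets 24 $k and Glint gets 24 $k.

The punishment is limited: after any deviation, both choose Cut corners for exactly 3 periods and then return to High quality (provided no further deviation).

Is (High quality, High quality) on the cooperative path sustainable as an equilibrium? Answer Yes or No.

A one-shot deviation gives 105 now, then 24 for 3 periods, then back to 79.
Gain from deviating: (105−79) today; loss: (79−24) in each of the next 3 periods.
No-deviation condition: (79−24)(δ+…+δ^3) ≥ 105−79, i.e. δ+…+δ^3 ≥ 26/55.
At δ = 4/7: δ+…+δ^3 = 1.0845 ≥ 0.4727.
So cooperation is sustainable.

Yes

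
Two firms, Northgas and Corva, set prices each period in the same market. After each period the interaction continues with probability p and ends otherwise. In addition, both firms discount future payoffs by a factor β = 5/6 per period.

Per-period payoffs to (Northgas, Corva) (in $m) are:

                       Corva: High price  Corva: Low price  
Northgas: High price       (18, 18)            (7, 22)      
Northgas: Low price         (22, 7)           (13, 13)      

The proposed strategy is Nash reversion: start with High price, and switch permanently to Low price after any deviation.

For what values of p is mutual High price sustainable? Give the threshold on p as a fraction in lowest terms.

With continuation probability p and discount β, the effective per-period discount factor is βp.
Grim-trigger IC: βp ≥ (22−18)/(22−13) = 4/9.
So p ≥ (4/9)/(5/6) = 8/15.

8/15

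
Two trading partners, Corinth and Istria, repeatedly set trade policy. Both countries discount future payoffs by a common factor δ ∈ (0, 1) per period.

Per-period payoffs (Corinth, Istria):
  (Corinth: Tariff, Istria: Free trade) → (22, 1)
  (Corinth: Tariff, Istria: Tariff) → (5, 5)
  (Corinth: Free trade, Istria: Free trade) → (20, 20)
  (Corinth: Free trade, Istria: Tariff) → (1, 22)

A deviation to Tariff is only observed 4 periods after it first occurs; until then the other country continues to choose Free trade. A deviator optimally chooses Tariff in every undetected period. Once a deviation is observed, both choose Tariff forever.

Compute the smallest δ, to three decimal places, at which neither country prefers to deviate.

The best deviation is to choose Tariff for all 4 undetected periods, earning 22 each, then 5 forever once detected.
Deviation value: 22(1−δ^4)/(1−δ) + 5δ^4/(1−δ); cooperation value: 20/(1−δ).
IC: 20 ≥ 22(1−δ^4) + 5δ^4 = 22 − 17δ^4.
So δ^4 ≥ 2/17, giving δ ≥ (2/17)^(1/4) ≈ 0.586.

0.586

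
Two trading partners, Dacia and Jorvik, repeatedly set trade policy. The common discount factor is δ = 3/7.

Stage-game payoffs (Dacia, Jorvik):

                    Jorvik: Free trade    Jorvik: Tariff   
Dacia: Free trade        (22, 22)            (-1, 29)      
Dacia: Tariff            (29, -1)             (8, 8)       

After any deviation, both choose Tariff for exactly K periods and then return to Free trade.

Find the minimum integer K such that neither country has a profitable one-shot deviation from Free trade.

2

No profitable deviation requires (22−8)(δ+…+δ^K) ≥ 29−22, i.e. δ+…+δ^K ≥ 1/2 ≈ 0.5000.
With δ = 3/7, the partial sums are K=1: 0.4286, K=2: 0.6122.
K = 2 is the first length at which the sum reaches 0.5000.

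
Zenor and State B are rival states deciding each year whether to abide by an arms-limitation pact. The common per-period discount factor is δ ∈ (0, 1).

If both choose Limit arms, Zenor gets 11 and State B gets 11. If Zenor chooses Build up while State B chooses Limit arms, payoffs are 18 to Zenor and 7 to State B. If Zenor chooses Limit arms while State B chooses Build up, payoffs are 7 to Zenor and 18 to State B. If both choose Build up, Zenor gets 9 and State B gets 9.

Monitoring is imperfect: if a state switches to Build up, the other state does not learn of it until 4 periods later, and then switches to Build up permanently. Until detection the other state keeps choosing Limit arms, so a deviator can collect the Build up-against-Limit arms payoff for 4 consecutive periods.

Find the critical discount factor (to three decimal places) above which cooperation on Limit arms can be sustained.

0.939

Deviating for the 4 undetected periods gains 18−11 = 7 per period over cooperation, then loses 11−9 = 2 per period forever once punishment starts.
Gain: 7(1 + δ + … + δ^3); loss: 2·δ^4/(1−δ).
No profitable deviation ⇔ 7(1−δ^4) ≤ 2·δ^4, i.e. δ^4 ≥ 7/(7+2) = 7/9.
Hence δ ≥ (7/9)^(1/4) ≈ 0.939.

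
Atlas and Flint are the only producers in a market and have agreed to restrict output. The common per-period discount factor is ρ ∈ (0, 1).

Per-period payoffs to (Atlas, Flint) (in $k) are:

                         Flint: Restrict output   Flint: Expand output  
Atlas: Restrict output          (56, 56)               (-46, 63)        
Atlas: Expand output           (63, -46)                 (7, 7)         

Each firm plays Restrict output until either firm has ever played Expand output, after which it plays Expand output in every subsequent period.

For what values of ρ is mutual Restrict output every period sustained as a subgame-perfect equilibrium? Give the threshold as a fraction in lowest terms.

One-period gain from deviating is 63 − 56 = 7. The loss is 56 − 7 = 49 in every subsequent period, with present value 49·ρ/(1−ρ).
Deviation is unprofitable when 49·ρ/(1−ρ) ≥ 7, i.e. ρ/(1−ρ) ≥ 1/7.
Equivalently ρ ≥ 7/(7+49) = 1/8.

1/8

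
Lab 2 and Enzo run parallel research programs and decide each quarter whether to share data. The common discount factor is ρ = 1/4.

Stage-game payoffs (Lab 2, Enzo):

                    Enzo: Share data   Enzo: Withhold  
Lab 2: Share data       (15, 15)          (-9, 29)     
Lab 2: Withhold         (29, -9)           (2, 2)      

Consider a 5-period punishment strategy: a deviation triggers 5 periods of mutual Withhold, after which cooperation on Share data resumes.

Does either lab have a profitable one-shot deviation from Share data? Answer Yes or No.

Yes

IC: ρ+…+ρ^5 ≥ (29−15)/(15−2) = 14/13.
At ρ = 1/4: partial sum = 0.3330 < 1.0769. Cooperation not sustainable.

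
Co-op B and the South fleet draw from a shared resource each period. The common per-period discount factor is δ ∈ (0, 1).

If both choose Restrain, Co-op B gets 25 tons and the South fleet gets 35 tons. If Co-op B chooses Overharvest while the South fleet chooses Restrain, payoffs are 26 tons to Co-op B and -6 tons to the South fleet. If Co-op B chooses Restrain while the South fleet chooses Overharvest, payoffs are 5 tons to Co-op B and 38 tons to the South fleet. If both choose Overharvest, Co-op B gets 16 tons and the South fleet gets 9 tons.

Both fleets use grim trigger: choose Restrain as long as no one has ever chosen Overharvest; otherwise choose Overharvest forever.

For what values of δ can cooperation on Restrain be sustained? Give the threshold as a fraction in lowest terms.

3/29

Co-op B: cooperation gives 25 each period; deviation gives 26 once then 16 forever.
  25/(1−δ) ≥ 26 + 16δ/(1−δ) ⇒ δ ≥ 1/10.
the South fleet: cooperation gives 35 each period; deviation gives 38 once then 9 forever.
  δ ≥ 3/29.
Both must hold, so the binding constraint is the South fleet's: δ ≥ 3/29.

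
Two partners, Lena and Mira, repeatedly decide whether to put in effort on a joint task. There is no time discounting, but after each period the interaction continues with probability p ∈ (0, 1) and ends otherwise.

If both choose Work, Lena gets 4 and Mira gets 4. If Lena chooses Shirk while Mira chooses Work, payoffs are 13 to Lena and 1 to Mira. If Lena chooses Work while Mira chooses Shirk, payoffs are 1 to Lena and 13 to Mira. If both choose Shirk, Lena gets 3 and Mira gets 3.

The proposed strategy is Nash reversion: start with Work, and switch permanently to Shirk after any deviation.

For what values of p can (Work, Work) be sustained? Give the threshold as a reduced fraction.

9/10

Expected cooperation value is 4 + p·4 + p²·4 + … = 4/(1−p); deviation gives 13 + p·3/(1−p).
4 ≥ 13(1−p) + 3p ⇒ 10p ≥ 9 ⇒ p ≥ 9/10.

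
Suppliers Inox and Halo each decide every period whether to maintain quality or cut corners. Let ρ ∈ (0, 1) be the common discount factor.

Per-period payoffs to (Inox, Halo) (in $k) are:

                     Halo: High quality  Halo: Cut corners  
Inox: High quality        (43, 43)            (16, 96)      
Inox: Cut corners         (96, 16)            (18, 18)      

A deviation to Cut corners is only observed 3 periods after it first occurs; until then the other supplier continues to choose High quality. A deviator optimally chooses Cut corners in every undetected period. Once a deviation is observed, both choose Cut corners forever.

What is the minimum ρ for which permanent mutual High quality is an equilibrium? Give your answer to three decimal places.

0.879

Deviating for the 3 undetected periods gains 96−43 = 53 per period over cooperation, then loses 43−18 = 25 per period forever once punishment starts.
Gain: 53(1 + ρ + … + ρ^2); loss: 25·ρ^3/(1−ρ).
No profitable deviation ⇔ 53(1−ρ^3) ≤ 25·ρ^3, i.e. ρ^3 ≥ 53/(53+25) = 53/78.
Hence ρ ≥ (53/78)^(1/3) ≈ 0.879.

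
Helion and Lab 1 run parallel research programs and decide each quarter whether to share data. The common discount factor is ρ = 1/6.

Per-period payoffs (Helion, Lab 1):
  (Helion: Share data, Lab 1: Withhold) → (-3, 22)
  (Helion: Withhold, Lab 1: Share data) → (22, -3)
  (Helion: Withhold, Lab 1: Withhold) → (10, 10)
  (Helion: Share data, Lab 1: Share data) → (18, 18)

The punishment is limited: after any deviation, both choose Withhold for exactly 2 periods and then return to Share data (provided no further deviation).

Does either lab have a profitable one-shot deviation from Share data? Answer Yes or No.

IC: ρ+…+ρ^2 ≥ (22−18)/(18−10) = 1/2.
At ρ = 1/6: partial sum = 0.1944 < 0.5000. Cooperation not sustainable.

Yes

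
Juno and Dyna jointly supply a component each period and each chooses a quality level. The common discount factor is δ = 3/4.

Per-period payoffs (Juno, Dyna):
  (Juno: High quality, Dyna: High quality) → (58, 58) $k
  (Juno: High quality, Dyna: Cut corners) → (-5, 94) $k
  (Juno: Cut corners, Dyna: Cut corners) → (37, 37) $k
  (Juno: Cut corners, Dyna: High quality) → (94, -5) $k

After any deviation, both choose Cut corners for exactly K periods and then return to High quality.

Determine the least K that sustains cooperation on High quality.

Need Σ_{k=1}^{K} δ^k ≥ (94−58)/(58−37) = 1.7143 at δ = 3/4.
At K = 2 the sum is 1.3125 < 1.7143; at K = 3 it is 1.7344 ≥ 1.7143.
So the minimum punishment length is K = 3.

3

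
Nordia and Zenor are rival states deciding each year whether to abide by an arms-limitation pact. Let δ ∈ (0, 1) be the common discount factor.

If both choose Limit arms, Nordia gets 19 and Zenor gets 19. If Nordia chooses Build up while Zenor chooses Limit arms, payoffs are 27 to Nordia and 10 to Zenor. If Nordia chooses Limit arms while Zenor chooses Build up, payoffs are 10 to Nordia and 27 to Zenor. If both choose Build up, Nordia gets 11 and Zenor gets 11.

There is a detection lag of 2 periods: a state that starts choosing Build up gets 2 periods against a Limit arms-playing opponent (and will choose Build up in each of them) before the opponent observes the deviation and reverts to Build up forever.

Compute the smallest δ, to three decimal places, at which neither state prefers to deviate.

The best deviation is to choose Build up for all 2 undetected periods, earning 27 each, then 11 forever once detected.
Deviation value: 27(1−δ^2)/(1−δ) + 11δ^2/(1−δ); cooperation value: 19/(1−δ).
IC: 19 ≥ 27(1−δ^2) + 11δ^2 = 27 − 16δ^2.
So δ^2 ≥ 8/16 = 1/2, giving δ ≥ (1/2)^(1/2) ≈ 0.707.

0.707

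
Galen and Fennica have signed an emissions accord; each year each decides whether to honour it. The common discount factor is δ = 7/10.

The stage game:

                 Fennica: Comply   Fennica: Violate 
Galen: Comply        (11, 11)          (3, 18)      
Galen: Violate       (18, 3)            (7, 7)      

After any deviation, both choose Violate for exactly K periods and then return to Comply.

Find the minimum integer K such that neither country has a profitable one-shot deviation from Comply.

4

Need Σ_{k=1}^{K} δ^k ≥ (18−11)/(11−7) = 1.7500 at δ = 7/10.
At K = 3 the sum is 1.5330 < 1.7500; at K = 4 it is 1.7731 ≥ 1.7500.
So the minimum punishment length is K = 4.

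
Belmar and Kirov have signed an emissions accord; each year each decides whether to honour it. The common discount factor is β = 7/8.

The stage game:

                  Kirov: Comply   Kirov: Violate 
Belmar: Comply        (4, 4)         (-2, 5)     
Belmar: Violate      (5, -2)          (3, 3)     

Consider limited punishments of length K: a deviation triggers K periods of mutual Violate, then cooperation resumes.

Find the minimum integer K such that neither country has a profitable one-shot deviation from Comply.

2

Need Σ_{k=1}^{K} β^k ≥ (5−4)/(4−3) = 1.0000 at β = 7/8.
At K = 1 the sum is 0.8750 < 1.0000; at K = 2 it is 1.6406 ≥ 1.0000.
So the minimum punishment length is K = 2.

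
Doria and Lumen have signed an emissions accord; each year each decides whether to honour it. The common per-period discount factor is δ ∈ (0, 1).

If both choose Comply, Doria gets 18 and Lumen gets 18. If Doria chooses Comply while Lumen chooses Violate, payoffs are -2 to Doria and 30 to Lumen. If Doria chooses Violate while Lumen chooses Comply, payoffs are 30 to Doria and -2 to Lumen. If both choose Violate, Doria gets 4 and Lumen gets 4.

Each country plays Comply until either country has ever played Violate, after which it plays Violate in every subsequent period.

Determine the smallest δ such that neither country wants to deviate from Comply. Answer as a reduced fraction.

18/(1−δ) ≥ 30 + 4δ/(1−δ)
18 ≥ 30 − 26δ
δ ≥ 12/26 = 6/13.

6/13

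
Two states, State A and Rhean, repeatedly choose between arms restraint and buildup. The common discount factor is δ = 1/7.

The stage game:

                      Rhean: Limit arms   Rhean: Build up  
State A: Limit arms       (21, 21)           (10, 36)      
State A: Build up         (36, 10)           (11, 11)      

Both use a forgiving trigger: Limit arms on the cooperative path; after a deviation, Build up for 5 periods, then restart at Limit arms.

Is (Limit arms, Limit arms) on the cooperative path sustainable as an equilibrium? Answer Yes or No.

No

IC: δ+…+δ^5 ≥ (36−21)/(21−11) = 3/2.
At δ = 1/7: partial sum = 0.1667 < 1.5000. Cooperation not sustainable.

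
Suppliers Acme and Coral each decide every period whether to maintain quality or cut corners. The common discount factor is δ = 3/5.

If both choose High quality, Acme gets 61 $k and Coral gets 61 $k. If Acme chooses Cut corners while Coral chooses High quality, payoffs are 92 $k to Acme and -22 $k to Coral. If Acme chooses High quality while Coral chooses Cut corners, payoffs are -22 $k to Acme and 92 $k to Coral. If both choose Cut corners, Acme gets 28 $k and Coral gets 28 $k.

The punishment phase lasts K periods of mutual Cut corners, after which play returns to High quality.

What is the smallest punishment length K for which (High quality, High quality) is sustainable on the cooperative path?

2

IC: δ(1−δ^K)/(1−δ) ≥ (92−61)/(61−28) = 31/33.
With δ = 3/5: need 1 − δ^K ≥ 31/33·(1−3/5)/(3/5), i.e. δ^K ≤ 0.3737.
Since (3/5)^1 = 0.6000 and (3/5)^2 = 0.3600, the smallest such K is 2.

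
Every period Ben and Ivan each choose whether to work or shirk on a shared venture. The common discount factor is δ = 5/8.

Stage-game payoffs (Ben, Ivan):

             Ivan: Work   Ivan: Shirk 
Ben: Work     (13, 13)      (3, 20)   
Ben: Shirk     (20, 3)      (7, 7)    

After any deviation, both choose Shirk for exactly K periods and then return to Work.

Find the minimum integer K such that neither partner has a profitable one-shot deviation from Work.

3

IC: δ(1−δ^K)/(1−δ) ≥ (20−13)/(13−7) = 7/6.
With δ = 5/8: need 1 − δ^K ≥ 7/6·(1−5/8)/(5/8), i.e. δ^K ≤ 0.3000.
Since (5/8)^2 = 0.3906 and (5/8)^3 = 0.2441, the smallest such K is 3.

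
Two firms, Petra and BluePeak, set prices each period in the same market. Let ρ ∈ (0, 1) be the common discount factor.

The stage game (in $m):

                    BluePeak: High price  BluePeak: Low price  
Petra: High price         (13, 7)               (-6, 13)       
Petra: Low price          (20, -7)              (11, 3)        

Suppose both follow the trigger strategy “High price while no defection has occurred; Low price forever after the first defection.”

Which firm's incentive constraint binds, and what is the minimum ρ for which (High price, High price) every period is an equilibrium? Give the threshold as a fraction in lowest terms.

Petra's threshold: (20−13)/(20−11) = 7/9.
BluePeak's threshold: (13−7)/(13−3) = 3/5.
7/9 > 3/5, so Petra binds and ρ* = 7/9.

Petra; ρ ≥ 7/9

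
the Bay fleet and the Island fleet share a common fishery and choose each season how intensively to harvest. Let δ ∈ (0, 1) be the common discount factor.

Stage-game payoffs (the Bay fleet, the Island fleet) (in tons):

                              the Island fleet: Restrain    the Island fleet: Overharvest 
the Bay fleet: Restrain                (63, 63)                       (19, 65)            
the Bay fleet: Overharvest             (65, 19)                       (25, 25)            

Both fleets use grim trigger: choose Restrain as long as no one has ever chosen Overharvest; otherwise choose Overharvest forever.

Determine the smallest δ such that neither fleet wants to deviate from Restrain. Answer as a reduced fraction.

1/20

63/(1−δ) ≥ 65 + 25δ/(1−δ)
63 ≥ 65 − 40δ
δ ≥ 2/40 = 1/20.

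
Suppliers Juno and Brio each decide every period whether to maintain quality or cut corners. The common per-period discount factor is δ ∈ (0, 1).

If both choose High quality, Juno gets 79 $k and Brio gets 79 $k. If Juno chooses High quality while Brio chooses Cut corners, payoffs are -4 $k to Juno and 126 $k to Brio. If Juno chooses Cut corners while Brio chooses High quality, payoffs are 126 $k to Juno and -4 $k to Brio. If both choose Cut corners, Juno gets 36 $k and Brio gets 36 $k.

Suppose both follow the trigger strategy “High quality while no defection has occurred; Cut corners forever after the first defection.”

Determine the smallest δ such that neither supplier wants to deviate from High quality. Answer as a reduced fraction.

Cooperation forever yields 79 each period: 79/(1−δ).
Deviating yields 126 once, then 36 forever: 126 + 36δ/(1−δ).
No profitable deviation requires 79/(1−δ) ≥ 126 + 36δ/(1−δ).
Multiplying by (1−δ): 79 ≥ 126(1−δ) + 36δ = 126 − 90δ.
So 90δ ≥ 47, i.e. δ ≥ 47/90.

47/90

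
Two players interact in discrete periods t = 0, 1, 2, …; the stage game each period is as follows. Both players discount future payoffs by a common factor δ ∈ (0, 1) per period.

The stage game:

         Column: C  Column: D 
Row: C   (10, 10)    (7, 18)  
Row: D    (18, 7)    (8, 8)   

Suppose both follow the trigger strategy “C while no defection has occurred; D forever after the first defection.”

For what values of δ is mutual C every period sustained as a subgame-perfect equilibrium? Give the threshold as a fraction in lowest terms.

10/(1−δ) ≥ 18 + 8δ/(1−δ)
10 ≥ 18 − 10δ
δ ≥ 8/10 = 4/5.

4/5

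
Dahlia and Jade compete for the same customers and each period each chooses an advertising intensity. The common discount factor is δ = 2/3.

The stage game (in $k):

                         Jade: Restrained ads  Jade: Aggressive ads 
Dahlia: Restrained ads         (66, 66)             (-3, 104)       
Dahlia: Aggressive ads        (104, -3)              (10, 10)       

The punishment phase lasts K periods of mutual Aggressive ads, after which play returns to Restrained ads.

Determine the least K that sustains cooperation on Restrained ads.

No profitable deviation requires (66−10)(δ+…+δ^K) ≥ 104−66, i.e. δ+…+δ^K ≥ 19/28 ≈ 0.6786.
With δ = 2/3, the partial sums are K=1: 0.6667, K=2: 1.1111.
K = 2 is the first length at which the sum reaches 0.6786.

2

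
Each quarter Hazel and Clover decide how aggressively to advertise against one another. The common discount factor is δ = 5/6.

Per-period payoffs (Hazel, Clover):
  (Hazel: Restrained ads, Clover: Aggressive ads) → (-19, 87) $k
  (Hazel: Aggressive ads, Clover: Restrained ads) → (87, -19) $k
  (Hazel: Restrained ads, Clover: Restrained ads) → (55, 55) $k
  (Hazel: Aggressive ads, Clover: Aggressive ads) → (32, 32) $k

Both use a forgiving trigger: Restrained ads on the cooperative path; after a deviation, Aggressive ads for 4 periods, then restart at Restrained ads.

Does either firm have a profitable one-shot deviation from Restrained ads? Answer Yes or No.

Comparing payoff streams over the 5 periods until play realigns: cooperate → 55(1+δ+…+δ^4); deviate → 87 + 32(δ+…+δ^4).
Cooperation is sustained iff (55−32)(δ+…+δ^4) ≥ 87−55.
δ+…+δ^4 = 5/6·(1−(5/6)^4)/(1−5/6) = 2.5887, and (87−55)/(55−32) = 1.3913.
2.5887 ≥ 1.3913, so cooperation is sustainable.

No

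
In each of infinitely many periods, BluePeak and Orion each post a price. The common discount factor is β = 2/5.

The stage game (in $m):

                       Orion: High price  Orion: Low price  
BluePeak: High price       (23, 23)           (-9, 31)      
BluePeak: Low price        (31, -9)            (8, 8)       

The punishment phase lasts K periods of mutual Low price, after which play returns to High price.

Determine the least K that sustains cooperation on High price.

IC: β(1−β^K)/(1−β) ≥ (31−23)/(23−8) = 8/15.
With β = 2/5: need 1 − β^K ≥ 8/15·(1−2/5)/(2/5), i.e. β^K ≤ 0.2000.
Since (2/5)^1 = 0.4000 and (2/5)^2 = 0.1600, the smallest such K is 2.

2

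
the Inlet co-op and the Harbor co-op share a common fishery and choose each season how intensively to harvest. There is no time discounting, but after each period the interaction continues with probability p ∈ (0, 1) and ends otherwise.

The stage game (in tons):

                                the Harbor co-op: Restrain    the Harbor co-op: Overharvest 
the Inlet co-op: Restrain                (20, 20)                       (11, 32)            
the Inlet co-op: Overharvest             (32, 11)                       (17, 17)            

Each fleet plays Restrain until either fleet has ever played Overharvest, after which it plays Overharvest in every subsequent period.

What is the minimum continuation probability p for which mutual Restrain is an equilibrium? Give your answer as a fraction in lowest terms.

Expected cooperation value is 20 + p·20 + p²·20 + … = 20/(1−p); deviation gives 32 + p·17/(1−p).
20 ≥ 32(1−p) + 17p ⇒ 15p ≥ 12 ⇒ p ≥ 12/15 = 4/5.

4/5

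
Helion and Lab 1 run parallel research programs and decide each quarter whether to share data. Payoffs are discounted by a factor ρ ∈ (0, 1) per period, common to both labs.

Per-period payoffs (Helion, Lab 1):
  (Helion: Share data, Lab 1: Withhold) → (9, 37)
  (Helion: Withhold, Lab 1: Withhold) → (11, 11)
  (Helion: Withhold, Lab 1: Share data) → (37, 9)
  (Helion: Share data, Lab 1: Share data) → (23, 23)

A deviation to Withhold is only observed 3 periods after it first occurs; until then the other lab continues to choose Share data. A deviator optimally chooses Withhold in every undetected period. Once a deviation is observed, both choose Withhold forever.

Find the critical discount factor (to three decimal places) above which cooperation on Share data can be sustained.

The best deviation is to choose Withhold for all 3 undetected periods, earning 37 each, then 11 forever once detected.
Deviation value: 37(1−ρ^3)/(1−ρ) + 11ρ^3/(1−ρ); cooperation value: 23/(1−ρ).
IC: 23 ≥ 37(1−ρ^3) + 11ρ^3 = 37 − 26ρ^3.
So ρ^3 ≥ 14/26 = 7/13, giving ρ ≥ (7/13)^(1/3) ≈ 0.814.

0.814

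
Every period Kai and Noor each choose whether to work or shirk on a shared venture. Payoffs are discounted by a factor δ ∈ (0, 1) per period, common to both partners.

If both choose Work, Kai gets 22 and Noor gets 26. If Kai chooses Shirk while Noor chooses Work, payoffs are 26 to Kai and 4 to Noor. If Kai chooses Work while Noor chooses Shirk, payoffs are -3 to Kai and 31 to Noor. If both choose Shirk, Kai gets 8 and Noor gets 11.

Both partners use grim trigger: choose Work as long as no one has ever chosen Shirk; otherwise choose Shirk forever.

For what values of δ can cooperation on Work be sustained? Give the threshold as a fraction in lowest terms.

1/4

Kai: cooperation gives 22 each period; deviation gives 26 once then 8 forever.
  22/(1−δ) ≥ 26 + 8δ/(1−δ) ⇒ δ ≥ 4/18 = 2/9.
Noor: cooperation gives 26 each period; deviation gives 31 once then 11 forever.
  δ ≥ 5/20 = 1/4.
Both must hold, so the binding constraint is Noor's: δ ≥ 1/4.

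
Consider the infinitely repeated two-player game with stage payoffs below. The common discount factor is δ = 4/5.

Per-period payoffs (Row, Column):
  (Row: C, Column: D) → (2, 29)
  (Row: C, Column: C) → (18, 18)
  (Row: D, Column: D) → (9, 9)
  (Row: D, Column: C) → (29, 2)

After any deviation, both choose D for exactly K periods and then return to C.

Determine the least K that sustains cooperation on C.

IC: δ(1−δ^K)/(1−δ) ≥ (29−18)/(18−9) = 11/9.
With δ = 4/5: need 1 − δ^K ≥ 11/9·(1−4/5)/(4/5), i.e. δ^K ≤ 0.6944.
Since (4/5)^1 = 0.8000 and (4/5)^2 = 0.6400, the smallest such K is 2.

2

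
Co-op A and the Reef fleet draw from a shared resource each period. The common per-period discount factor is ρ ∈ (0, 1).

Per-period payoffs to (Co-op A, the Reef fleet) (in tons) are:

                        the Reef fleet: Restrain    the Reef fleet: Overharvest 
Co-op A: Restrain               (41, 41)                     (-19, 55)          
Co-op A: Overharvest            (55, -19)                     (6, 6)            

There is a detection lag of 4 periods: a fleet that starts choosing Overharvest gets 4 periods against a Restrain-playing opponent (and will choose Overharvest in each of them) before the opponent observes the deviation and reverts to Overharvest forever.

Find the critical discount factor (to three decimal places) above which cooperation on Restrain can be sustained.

0.731

The best deviation is to choose Overharvest for all 4 undetected periods, earning 55 each, then 6 forever once detected.
Deviation value: 55(1−ρ^4)/(1−ρ) + 6ρ^4/(1−ρ); cooperation value: 41/(1−ρ).
IC: 41 ≥ 55(1−ρ^4) + 6ρ^4 = 55 − 49ρ^4.
So ρ^4 ≥ 14/49 = 2/7, giving ρ ≥ (2/7)^(1/4) ≈ 0.731.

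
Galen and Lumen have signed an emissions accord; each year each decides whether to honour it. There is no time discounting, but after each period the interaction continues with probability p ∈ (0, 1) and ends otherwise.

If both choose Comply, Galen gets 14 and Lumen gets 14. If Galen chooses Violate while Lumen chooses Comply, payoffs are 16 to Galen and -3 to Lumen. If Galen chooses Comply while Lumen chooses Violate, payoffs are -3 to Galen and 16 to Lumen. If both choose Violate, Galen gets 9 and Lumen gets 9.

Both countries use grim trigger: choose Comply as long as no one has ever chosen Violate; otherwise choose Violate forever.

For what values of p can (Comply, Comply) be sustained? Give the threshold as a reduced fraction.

2/7

With no time discounting, the continuation probability p plays the role of the discount factor.
Grim-trigger IC: 14/(1−p) ≥ 16 + 9p/(1−p) ⇒ p ≥ (16−14)/(16−9) = 2/7.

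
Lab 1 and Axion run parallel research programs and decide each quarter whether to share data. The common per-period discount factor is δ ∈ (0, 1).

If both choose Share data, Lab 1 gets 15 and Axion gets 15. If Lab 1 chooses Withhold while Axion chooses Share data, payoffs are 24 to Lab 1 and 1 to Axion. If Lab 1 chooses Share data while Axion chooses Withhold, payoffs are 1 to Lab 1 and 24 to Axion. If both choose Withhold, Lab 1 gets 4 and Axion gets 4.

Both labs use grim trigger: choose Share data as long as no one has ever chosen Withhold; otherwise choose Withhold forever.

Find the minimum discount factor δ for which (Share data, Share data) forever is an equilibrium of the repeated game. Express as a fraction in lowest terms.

9/20

Cooperation forever yields 15 each period: 15/(1−δ).
Deviating yields 24 once, then 4 forever: 24 + 4δ/(1−δ).
No profitable deviation requires 15/(1−δ) ≥ 24 + 4δ/(1−δ).
Multiplying by (1−δ): 15 ≥ 24(1−δ) + 4δ = 24 − 20δ.
So 20δ ≥ 9, i.e. δ ≥ 9/20.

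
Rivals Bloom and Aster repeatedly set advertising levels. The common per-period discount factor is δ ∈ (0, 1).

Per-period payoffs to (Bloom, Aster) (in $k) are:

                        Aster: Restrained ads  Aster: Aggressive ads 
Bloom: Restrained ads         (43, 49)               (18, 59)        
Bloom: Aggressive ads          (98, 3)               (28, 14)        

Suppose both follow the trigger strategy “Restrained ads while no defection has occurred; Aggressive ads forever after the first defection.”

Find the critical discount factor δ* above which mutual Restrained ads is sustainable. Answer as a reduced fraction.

11/14

Bloom's threshold: (98−43)/(98−28) = 11/14.
Aster's threshold: (59−49)/(59−14) = 2/9.
11/14 > 2/9, so Bloom binds and δ* = 11/14.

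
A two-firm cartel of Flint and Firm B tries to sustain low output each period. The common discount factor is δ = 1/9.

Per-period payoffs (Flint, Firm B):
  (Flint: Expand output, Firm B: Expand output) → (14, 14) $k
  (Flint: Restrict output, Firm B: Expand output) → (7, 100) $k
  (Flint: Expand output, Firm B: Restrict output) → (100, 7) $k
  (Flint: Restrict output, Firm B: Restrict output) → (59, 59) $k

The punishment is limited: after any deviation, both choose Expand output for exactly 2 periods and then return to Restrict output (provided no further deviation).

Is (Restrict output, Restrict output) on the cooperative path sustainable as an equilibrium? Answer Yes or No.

A one-shot deviation gives 100 now, then 14 for 2 periods, then back to 59.
Gain from deviating: (100−59) today; loss: (59−14) in each of the next 2 periods.
No-deviation condition: (59−14)(δ+…+δ^2) ≥ 100−59, i.e. δ+…+δ^2 ≥ 41/45.
At δ = 1/9: δ+…+δ^2 = 0.1235 < 0.9111.
So cooperation is not sustainable.

No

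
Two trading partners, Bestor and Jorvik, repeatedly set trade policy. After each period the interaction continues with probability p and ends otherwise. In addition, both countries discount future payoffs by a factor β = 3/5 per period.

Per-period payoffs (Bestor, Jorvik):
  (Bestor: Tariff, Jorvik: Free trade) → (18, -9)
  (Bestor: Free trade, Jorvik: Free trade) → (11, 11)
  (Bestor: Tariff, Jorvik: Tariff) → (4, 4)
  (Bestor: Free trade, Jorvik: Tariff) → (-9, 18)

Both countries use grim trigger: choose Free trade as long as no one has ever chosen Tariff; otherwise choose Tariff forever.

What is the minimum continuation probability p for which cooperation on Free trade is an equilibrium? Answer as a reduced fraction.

Expected continuation weight on next period's payoff is β·p = 3/5·p, which plays the role of the discount factor.
Cooperation requires 3/5·p ≥ (18−11)/(18−4) = 1/2, hence p ≥ 5/6.

5/6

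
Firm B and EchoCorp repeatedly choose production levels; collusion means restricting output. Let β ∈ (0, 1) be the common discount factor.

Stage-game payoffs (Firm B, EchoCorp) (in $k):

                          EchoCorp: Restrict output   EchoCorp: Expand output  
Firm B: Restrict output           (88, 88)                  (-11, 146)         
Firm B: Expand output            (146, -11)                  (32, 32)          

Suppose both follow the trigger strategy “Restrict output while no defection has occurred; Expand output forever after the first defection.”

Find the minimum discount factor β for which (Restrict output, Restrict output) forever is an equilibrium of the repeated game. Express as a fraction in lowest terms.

One-period gain from deviating is 146 − 88 = 58. The loss is 88 − 32 = 56 in every subsequent period, with present value 56·β/(1−β).
Deviation is unprofitable when 56·β/(1−β) ≥ 58, i.e. β/(1−β) ≥ 29/28.
Equivalently β ≥ 58/(58+56) = 29/57.

29/57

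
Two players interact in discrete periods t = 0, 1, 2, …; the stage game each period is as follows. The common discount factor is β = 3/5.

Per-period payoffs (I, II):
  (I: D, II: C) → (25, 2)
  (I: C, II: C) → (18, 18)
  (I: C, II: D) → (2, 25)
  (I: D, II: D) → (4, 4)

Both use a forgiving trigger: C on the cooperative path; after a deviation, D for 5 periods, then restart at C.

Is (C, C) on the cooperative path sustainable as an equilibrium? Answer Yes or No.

A one-shot deviation gives 25 now, then 4 for 5 periods, then back to 18.
Gain from deviating: (25−18) today; loss: (18−4) in each of the next 5 periods.
No-deviation condition: (18−4)(β+…+β^5) ≥ 25−18, i.e. β+…+β^5 ≥ 1/2.
At β = 3/5: β+…+β^5 = 1.3834 ≥ 0.5000.
So cooperation is sustainable.

Yes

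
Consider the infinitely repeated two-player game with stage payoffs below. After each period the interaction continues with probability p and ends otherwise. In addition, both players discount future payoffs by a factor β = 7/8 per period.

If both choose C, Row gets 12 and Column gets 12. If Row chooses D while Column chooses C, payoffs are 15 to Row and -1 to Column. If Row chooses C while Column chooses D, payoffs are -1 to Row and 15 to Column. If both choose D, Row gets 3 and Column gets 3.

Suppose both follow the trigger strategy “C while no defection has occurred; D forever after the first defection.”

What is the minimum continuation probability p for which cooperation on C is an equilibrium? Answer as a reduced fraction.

With continuation probability p and discount β, the effective per-period discount factor is βp.
Grim-trigger IC: βp ≥ (15−12)/(15−3) = 1/4.
So p ≥ (1/4)/(7/8) = 2/7.

2/7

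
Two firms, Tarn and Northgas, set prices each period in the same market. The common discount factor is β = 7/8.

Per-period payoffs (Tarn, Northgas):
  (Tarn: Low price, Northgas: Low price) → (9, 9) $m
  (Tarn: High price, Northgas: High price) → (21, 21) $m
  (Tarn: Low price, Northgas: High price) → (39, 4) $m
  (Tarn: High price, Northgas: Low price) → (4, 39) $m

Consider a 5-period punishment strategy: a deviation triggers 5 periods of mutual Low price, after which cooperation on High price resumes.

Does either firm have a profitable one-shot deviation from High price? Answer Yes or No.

No

A one-shot deviation gives 39 now, then 9 for 5 periods, then back to 21.
Gain from deviating: (39−21) today; loss: (21−9) in each of the next 5 periods.
No-deviation condition: (21−9)(β+…+β^5) ≥ 39−21, i.e. β+…+β^5 ≥ 3/2.
At β = 7/8: β+…+β^5 = 3.4096 ≥ 1.5000.
So cooperation is sustainable.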